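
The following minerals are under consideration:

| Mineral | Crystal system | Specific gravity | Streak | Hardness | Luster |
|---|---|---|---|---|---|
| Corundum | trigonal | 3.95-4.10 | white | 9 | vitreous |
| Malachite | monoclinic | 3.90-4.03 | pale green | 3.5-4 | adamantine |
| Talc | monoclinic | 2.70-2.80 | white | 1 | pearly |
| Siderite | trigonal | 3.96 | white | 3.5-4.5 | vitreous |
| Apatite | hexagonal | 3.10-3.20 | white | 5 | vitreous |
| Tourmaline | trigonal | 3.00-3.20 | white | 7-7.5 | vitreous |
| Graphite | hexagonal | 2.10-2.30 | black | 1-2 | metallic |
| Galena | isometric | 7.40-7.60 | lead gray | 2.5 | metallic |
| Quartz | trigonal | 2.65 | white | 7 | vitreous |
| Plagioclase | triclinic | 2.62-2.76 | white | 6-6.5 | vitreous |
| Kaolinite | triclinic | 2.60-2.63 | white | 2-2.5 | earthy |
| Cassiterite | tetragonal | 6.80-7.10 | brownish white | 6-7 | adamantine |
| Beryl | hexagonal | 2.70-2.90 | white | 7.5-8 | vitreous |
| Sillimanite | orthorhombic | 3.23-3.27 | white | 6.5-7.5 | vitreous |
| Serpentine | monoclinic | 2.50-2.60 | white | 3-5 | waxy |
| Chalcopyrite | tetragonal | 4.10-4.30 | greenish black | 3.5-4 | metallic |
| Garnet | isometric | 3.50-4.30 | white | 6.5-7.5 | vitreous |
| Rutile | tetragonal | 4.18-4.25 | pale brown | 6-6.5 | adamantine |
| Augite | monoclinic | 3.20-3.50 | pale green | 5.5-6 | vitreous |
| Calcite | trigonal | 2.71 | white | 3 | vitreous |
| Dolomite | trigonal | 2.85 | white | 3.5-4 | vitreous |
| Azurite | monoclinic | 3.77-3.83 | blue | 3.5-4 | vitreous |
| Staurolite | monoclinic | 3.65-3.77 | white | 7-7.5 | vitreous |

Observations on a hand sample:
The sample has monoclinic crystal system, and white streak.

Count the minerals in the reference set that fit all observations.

3

Monoclinic crystal system: narrows the field to Malachite, Talc, Serpentine, Augite, Azurite, Staurolite.
White streak is inconsistent with Malachite, Augite, Azurite.
The minerals that satisfy all observations are Serpentine, Staurolite, Talc.
That is 3 minerals.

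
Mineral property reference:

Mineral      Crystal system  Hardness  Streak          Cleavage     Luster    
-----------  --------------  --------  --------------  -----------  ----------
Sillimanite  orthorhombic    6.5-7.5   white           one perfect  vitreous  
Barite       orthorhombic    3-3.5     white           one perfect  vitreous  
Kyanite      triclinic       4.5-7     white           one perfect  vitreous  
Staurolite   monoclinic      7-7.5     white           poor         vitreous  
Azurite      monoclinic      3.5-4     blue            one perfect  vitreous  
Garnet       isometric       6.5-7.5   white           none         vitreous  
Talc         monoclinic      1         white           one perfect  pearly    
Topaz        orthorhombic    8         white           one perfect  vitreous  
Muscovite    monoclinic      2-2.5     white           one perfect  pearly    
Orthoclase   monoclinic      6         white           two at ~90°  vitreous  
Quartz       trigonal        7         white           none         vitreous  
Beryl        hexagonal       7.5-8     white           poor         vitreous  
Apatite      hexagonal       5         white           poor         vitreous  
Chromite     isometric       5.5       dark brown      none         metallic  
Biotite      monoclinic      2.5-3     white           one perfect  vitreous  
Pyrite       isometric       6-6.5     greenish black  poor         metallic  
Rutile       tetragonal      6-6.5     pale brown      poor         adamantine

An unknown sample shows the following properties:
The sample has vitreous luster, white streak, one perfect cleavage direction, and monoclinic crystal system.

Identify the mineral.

Vitreous luster excludes Talc, Muscovite, Chromite, Pyrite, Rutile.
White streak is inconsistent with Azurite.
One perfect cleavage direction: leaves Sillimanite, Barite, Kyanite, Topaz, Biotite.
Monoclinic crystal system: narrows the field to Biotite.
Biotite is the sole remaining match.

Biotite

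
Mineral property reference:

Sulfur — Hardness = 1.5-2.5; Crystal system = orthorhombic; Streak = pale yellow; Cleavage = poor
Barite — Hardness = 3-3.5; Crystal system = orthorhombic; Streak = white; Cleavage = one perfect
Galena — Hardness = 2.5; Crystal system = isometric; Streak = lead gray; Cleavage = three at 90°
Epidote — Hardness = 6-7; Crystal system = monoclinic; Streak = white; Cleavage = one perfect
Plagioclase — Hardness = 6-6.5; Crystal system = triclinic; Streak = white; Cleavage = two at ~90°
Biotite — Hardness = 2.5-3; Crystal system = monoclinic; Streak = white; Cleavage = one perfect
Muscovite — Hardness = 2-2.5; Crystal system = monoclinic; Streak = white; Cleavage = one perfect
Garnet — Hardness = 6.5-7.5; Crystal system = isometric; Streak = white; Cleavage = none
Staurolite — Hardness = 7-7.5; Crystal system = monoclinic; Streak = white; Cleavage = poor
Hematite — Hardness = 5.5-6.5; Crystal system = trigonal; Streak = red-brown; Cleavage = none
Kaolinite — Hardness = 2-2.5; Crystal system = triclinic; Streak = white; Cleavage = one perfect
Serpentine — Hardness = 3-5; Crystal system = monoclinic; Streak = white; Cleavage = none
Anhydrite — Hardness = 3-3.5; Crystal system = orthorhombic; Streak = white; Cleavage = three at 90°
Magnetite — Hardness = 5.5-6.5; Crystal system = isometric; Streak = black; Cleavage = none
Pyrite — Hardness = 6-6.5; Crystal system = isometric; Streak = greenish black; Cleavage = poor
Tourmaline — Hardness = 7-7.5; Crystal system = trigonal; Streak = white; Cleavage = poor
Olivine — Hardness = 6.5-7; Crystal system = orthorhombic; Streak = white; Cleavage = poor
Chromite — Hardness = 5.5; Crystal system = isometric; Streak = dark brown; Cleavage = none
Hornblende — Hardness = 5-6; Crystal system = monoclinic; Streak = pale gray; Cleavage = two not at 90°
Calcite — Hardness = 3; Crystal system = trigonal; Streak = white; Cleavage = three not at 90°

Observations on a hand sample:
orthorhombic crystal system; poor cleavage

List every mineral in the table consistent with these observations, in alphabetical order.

Orthorhombic crystal system: narrows the field to Sulfur, Barite, Anhydrite, Olivine.
Poor cleavage is inconsistent with Barite, Anhydrite.
The minerals that satisfy all observations are Olivine, Sulfur.

Olivine, Sulfur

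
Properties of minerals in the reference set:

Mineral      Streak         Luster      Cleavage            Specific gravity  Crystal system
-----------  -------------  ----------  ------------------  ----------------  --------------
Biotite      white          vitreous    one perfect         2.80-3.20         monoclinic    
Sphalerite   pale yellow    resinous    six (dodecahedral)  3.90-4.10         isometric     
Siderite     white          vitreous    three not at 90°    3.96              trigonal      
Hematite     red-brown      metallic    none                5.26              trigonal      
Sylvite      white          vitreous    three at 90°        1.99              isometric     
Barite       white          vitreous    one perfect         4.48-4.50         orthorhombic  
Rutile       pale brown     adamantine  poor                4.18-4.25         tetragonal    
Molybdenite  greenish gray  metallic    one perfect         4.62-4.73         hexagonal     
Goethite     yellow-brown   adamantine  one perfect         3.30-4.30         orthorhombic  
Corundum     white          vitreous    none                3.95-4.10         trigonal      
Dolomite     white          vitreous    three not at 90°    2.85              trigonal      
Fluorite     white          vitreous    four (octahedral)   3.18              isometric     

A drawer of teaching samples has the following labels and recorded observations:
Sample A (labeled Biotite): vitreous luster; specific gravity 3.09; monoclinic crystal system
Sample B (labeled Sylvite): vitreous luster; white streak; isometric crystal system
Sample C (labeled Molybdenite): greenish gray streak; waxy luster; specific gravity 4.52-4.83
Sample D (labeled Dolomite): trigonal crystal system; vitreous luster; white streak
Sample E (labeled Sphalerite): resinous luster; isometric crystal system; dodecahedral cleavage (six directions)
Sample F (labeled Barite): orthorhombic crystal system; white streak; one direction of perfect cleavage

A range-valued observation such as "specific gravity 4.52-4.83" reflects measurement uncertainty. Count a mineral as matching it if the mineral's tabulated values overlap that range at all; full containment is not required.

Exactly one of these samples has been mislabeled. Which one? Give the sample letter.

Sample A: every observation is compatible with the reference values for Biotite.
Sample B: every observation is compatible with the reference values for Sylvite.
Sample C: Molybdenite has metallic luster, but the record shows waxy luster — this label is wrong.
Sample D: every observation is compatible with the reference values for Dolomite.
Sample E: every observation is compatible with the reference values for Sphalerite.
Sample F: every observation is compatible with the reference values for Barite.
Sample C is the mislabeled one.

C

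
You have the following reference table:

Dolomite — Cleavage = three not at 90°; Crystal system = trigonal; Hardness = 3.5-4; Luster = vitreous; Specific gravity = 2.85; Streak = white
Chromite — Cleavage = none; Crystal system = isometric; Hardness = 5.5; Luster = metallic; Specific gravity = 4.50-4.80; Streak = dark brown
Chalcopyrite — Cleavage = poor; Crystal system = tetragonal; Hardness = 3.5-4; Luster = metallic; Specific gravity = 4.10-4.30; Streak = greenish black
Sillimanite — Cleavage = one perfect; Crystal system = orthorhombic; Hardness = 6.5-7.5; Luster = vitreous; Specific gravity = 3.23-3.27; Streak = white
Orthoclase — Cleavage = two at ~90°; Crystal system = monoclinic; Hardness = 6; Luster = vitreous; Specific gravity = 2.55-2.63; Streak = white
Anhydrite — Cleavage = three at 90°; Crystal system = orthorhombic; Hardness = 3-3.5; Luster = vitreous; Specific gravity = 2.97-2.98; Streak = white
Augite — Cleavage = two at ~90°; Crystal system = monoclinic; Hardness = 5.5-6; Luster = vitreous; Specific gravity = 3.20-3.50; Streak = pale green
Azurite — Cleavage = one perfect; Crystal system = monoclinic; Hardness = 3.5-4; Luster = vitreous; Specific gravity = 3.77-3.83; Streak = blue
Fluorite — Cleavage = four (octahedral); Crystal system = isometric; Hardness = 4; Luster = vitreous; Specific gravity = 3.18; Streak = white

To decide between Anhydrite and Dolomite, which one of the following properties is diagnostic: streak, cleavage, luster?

cleavage

Streak: both white — identical.
Cleavage: Anhydrite three at 90°, Dolomite three not at 90° — different.
Luster: both vitreous — identical.
Cleavage is the diagnostic property here.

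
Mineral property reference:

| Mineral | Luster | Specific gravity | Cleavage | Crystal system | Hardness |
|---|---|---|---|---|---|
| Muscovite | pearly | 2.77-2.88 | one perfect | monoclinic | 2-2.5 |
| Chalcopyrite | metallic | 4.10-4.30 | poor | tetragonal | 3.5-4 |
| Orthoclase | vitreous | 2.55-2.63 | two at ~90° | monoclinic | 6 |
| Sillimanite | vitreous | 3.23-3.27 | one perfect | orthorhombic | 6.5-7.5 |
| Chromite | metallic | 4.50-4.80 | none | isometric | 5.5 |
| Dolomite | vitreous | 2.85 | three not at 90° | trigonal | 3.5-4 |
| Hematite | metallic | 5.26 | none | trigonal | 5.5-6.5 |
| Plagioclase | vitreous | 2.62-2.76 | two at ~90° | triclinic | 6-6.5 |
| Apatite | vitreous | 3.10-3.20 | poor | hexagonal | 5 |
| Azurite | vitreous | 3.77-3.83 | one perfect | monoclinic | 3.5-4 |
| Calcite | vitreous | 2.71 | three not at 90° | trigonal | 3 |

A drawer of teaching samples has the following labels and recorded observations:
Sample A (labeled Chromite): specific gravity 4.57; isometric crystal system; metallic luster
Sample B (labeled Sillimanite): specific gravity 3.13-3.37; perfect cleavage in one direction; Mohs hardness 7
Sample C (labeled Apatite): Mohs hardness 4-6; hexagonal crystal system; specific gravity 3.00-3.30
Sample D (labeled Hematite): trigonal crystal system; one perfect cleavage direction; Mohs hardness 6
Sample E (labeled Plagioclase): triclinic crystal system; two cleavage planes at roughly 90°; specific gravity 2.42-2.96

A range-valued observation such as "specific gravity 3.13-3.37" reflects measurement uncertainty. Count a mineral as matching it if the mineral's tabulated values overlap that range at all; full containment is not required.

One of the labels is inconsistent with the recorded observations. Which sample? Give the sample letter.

D

Sample A: nothing contradicts Chromite.
Sample B: nothing contradicts Sillimanite.
Sample C: nothing contradicts Apatite.
Sample D: one perfect cleavage direction is outside the reference for Hematite (cleavage none) — mislabeled.
Sample E: nothing contradicts Plagioclase.
Sample D is the mislabeled one.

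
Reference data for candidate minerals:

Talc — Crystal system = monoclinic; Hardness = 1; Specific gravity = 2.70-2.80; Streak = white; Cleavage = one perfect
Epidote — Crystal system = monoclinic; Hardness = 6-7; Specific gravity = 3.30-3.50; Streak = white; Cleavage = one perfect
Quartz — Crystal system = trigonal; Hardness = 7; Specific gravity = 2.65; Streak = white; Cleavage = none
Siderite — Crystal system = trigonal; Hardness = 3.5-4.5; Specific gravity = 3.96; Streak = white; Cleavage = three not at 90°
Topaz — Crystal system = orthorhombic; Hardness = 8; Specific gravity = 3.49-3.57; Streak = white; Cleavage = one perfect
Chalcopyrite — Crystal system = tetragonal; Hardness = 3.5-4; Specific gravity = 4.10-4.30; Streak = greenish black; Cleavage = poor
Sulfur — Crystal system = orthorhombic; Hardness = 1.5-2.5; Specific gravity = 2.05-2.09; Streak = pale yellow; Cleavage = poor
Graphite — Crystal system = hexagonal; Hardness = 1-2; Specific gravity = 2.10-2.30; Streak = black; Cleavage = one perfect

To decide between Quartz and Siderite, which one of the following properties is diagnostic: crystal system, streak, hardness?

hardness

Crystal system: both trigonal — shared.
Streak: both white — shared.
Hardness: Quartz 7, Siderite 3.5-4.5 — distinct.
Of the listed properties, hardness is the one that separates them.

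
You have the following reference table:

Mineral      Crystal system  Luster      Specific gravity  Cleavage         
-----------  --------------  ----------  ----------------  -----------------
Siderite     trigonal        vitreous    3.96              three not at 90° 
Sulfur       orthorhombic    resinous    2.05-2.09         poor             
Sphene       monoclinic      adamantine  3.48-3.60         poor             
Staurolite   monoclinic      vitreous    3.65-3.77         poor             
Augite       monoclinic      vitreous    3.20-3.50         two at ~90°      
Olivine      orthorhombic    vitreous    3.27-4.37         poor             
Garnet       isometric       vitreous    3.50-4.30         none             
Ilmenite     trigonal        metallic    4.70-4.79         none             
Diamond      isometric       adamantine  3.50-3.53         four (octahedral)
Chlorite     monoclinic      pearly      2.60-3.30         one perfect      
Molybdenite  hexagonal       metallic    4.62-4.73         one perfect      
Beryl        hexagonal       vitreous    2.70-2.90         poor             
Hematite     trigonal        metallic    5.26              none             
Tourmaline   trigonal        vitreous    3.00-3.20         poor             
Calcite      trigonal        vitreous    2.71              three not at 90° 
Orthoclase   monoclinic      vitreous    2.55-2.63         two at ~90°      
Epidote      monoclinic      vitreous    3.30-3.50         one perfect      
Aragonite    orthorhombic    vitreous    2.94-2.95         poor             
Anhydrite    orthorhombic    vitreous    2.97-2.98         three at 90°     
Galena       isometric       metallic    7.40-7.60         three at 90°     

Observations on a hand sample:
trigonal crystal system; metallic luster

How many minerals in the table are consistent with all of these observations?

Trigonal crystal system: narrows the field to Siderite, Ilmenite, Hematite, Tourmaline, Calcite.
Metallic luster: only Ilmenite, Hematite remain.
The minerals that satisfy all observations are Hematite, Ilmenite.
That is 2 minerals.

2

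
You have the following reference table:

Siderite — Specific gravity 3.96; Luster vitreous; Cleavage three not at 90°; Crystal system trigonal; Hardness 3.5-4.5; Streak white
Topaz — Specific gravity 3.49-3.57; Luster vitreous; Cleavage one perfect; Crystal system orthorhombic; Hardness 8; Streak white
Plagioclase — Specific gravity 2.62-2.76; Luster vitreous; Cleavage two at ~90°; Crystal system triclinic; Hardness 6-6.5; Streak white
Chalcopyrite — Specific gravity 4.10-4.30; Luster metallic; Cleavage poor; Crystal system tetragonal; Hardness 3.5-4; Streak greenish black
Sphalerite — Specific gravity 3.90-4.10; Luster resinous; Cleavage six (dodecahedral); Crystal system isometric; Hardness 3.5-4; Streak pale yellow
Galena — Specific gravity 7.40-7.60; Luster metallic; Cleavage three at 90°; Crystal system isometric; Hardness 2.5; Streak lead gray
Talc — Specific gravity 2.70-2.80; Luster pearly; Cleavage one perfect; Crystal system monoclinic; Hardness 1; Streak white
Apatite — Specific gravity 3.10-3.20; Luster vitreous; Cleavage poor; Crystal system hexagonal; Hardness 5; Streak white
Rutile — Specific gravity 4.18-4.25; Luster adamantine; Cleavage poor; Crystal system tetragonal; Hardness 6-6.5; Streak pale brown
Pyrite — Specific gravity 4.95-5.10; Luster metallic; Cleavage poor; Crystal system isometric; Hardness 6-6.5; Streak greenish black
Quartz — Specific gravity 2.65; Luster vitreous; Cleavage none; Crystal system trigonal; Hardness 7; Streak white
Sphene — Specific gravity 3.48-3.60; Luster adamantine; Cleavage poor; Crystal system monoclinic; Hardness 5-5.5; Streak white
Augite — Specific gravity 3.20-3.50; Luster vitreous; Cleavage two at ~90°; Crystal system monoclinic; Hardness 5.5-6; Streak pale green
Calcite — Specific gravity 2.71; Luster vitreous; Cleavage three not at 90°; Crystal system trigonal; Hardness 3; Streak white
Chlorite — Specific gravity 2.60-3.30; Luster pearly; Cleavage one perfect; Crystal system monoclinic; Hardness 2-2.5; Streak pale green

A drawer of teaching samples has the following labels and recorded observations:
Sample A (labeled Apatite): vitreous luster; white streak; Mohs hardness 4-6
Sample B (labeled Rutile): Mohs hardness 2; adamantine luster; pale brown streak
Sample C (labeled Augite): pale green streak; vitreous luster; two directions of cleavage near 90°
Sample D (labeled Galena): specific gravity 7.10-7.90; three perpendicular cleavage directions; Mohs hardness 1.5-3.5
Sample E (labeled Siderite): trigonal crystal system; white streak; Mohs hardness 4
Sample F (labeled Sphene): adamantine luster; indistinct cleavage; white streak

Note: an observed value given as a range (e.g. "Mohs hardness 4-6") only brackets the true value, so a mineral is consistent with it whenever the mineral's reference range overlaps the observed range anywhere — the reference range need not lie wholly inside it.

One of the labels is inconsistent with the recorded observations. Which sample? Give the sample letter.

Sample A: all recorded properties match Apatite.
Sample B: Mohs hardness 2 is outside the reference for Rutile (hardness 6-6.5) — mislabeled.
Sample C: all recorded properties match Augite.
Sample D: all recorded properties match Galena.
Sample E: all recorded properties match Siderite.
Sample F: all recorded properties match Sphene.
The mislabeled specimen is B.

B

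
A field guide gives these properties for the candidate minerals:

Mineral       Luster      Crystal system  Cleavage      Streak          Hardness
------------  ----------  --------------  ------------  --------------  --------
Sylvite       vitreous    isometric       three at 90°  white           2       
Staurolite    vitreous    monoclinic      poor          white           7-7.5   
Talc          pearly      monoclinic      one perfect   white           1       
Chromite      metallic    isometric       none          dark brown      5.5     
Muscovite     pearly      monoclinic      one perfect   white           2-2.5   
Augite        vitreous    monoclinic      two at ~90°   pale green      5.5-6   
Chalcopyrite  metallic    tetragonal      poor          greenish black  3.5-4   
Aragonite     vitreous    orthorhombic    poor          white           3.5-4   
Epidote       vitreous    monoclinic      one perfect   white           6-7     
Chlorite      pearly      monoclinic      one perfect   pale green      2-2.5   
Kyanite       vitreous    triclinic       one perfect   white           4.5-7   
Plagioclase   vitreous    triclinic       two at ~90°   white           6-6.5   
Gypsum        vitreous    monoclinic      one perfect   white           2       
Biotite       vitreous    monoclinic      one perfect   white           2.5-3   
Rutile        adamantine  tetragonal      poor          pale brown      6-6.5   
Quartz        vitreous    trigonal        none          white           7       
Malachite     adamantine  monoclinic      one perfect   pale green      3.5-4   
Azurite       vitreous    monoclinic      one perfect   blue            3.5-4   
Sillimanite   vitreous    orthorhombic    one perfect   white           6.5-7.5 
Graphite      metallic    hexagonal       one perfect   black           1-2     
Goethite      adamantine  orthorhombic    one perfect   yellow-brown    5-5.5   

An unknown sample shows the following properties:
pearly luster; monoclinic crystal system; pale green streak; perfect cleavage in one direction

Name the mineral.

Pearly luster: leaves Talc, Muscovite, Chlorite.
Monoclinic crystal system: every remaining candidate is consistent.
Pale green streak: only Chlorite remains.
Perfect cleavage in one direction: every remaining candidate is consistent.
Chlorite is the sole remaining match.

Chlorite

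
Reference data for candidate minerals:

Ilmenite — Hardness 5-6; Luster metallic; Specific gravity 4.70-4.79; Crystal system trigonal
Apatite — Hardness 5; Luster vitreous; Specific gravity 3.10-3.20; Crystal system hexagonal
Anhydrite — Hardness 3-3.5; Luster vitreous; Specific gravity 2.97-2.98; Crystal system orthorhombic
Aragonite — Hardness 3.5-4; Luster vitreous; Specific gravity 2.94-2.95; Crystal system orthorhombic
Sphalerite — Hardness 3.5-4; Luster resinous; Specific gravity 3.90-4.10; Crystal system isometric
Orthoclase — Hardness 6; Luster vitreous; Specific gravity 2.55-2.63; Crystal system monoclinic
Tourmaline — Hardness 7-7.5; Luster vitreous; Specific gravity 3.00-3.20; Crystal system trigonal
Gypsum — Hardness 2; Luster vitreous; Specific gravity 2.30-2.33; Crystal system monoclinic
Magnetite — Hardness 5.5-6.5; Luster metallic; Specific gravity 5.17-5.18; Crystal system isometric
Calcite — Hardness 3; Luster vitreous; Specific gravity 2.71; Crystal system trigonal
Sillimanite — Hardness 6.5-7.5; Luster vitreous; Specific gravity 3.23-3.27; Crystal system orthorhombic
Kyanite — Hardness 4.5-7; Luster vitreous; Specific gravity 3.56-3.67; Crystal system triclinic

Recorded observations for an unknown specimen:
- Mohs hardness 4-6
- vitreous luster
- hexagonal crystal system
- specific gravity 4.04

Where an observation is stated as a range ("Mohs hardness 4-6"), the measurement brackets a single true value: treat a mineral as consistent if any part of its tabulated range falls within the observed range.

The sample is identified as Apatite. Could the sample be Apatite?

Inconsistent

Mohs hardness 4-6 — fits Apatite (hardness 5).
Vitreous luster — fits Apatite (vitreous luster).
Hexagonal crystal system — fits Apatite (hexagonal system).
Specific gravity 4.04 — Apatite has SG 3.10-3.20; which does not match.
Apatite is excluded by the specific gravity.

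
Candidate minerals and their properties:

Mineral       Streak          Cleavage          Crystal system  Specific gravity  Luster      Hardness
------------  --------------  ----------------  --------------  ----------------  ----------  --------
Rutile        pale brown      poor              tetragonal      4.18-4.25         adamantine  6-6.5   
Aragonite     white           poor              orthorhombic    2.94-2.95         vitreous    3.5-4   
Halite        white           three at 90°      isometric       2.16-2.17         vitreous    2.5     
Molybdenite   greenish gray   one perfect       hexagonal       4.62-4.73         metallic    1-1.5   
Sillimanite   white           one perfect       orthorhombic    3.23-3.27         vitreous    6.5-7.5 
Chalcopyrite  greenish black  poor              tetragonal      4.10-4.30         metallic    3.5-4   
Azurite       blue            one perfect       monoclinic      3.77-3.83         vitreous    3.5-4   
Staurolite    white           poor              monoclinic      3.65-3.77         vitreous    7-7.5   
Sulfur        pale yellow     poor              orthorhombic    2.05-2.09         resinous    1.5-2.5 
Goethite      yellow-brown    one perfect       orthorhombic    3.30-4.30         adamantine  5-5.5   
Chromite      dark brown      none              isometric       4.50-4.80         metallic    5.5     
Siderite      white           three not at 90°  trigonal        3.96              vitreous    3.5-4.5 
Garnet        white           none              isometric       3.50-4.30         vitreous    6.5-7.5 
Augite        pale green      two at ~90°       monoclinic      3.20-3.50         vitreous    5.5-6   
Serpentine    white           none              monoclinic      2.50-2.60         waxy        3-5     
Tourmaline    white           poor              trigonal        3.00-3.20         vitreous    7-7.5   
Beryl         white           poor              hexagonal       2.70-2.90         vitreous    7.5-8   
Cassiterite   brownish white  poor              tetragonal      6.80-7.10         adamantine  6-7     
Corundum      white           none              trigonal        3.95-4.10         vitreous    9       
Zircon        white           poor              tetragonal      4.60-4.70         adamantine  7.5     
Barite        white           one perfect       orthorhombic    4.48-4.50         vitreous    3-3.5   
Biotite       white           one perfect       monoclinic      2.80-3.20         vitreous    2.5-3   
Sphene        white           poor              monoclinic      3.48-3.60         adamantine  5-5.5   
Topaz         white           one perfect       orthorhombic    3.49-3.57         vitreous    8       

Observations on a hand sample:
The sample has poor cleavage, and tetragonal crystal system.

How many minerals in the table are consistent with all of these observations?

Poor cleavage: narrows the field to Rutile, Aragonite, Chalcopyrite, Staurolite, Sulfur, Tourmaline, Beryl, Cassiterite, Zircon, Sphene.
Tetragonal crystal system: narrows the field to Rutile, Chalcopyrite, Cassiterite, Zircon.
Remaining candidates: Cassiterite, Chalcopyrite, Rutile, Zircon.
That is 4 minerals.

4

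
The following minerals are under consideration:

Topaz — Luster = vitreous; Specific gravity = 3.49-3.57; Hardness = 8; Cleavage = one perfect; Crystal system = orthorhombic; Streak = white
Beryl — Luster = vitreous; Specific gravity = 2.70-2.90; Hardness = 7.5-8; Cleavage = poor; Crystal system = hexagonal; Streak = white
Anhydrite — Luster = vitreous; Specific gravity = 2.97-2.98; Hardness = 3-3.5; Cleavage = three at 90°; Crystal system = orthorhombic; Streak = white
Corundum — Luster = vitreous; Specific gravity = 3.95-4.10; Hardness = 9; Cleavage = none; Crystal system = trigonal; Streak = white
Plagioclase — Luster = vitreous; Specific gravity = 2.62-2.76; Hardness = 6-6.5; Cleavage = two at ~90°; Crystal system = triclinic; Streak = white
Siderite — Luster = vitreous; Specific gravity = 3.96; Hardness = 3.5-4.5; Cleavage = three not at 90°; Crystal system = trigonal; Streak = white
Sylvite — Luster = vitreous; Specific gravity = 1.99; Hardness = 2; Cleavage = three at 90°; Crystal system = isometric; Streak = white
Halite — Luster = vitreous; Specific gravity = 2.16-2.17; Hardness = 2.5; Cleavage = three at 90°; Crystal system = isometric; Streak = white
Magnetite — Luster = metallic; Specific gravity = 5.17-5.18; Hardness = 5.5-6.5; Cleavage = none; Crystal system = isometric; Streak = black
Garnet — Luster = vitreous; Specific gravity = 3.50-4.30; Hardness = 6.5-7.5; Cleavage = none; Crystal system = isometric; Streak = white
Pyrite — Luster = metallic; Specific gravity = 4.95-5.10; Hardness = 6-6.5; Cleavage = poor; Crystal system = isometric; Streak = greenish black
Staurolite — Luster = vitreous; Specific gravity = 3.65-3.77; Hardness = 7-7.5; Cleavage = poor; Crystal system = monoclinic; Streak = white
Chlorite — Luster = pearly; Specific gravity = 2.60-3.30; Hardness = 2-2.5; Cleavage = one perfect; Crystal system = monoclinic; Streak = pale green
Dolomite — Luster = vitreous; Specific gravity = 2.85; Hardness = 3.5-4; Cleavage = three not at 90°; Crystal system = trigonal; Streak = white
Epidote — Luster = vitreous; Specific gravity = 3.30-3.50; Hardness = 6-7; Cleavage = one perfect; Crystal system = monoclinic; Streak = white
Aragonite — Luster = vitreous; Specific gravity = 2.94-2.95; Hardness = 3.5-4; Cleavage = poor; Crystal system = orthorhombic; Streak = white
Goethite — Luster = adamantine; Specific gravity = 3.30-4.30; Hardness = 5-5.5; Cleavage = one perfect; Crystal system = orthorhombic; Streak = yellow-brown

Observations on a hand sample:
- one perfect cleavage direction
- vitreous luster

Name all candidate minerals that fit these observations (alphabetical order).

Epidote, Topaz

One perfect cleavage direction: leaves Topaz, Chlorite, Epidote, Goethite.
Vitreous luster eliminates Chlorite, Goethite.
Consistent with every observation: Epidote, Topaz.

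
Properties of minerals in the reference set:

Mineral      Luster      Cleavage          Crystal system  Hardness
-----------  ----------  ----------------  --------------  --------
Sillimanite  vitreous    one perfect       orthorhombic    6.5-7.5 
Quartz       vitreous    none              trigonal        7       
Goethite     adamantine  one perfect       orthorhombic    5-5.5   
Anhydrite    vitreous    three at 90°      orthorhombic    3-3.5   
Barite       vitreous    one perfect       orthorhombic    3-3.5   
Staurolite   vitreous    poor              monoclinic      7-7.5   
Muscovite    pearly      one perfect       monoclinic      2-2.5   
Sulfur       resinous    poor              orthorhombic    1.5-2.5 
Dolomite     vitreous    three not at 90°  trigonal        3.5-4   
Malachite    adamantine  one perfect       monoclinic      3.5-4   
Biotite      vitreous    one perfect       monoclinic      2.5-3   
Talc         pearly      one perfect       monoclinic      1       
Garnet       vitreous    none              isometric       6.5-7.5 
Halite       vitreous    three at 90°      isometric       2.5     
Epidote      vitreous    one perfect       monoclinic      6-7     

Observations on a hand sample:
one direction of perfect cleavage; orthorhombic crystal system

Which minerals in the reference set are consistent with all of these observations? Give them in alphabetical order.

Barite, Goethite, Sillimanite

One direction of perfect cleavage: only Sillimanite, Goethite, Barite, Muscovite, Malachite, Biotite, Talc, Epidote remain.
Orthorhombic crystal system: Sillimanite, Goethite, Barite remain.
The minerals that satisfy all observations are Barite, Goethite, Sillimanite.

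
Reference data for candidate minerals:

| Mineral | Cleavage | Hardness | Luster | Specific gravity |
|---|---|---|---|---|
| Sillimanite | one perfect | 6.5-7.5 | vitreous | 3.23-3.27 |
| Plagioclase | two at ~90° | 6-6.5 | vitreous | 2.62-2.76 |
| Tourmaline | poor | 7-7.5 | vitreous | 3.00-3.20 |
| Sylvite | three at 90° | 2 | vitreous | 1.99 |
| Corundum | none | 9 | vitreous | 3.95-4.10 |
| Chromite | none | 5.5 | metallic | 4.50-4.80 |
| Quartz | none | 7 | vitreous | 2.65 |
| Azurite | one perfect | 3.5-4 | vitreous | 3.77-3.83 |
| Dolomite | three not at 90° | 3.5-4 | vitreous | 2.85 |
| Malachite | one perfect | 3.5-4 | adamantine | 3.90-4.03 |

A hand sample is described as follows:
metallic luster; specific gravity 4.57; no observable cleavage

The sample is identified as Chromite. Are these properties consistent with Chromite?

Consistent

Metallic luster — fits Chromite (metallic luster).
Specific gravity 4.57 — fits Chromite (SG 4.50-4.80).
No observable cleavage — fits Chromite (cleavage none).
Every observed property is compatible with the reference values for Chromite.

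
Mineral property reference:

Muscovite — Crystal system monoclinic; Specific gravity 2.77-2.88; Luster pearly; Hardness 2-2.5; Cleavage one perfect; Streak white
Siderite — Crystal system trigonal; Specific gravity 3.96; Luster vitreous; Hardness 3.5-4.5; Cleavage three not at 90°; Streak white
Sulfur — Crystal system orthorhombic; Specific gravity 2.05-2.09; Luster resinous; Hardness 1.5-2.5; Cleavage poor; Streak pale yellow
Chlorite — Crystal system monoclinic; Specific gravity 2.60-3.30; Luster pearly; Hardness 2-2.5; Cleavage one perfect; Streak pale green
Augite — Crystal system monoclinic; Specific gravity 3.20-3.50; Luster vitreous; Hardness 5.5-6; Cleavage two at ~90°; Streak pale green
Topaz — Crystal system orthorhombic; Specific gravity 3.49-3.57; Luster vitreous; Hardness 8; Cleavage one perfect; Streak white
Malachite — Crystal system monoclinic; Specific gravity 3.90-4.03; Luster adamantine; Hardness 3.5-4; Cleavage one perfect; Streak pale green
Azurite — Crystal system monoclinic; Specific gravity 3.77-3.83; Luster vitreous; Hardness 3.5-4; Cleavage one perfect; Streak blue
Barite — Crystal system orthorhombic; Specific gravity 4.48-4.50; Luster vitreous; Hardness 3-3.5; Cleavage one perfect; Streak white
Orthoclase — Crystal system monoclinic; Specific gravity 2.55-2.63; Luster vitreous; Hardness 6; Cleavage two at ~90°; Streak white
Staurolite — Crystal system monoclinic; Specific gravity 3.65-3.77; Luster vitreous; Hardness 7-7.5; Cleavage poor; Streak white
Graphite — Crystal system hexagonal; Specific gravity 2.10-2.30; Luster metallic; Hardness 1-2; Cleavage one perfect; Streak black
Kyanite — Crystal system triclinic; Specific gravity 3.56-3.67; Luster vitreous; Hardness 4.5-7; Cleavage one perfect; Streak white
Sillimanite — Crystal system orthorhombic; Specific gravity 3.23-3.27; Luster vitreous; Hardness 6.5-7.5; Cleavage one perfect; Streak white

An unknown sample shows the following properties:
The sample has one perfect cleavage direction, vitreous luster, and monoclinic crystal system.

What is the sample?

One perfect cleavage direction rules out Siderite, Sulfur, Augite, Orthoclase, Staurolite.
Vitreous luster is inconsistent with Muscovite, Chlorite, Malachite, Graphite.
Monoclinic crystal system — narrows the field to Azurite.
The only mineral consistent with every observation is Azurite.

Azurite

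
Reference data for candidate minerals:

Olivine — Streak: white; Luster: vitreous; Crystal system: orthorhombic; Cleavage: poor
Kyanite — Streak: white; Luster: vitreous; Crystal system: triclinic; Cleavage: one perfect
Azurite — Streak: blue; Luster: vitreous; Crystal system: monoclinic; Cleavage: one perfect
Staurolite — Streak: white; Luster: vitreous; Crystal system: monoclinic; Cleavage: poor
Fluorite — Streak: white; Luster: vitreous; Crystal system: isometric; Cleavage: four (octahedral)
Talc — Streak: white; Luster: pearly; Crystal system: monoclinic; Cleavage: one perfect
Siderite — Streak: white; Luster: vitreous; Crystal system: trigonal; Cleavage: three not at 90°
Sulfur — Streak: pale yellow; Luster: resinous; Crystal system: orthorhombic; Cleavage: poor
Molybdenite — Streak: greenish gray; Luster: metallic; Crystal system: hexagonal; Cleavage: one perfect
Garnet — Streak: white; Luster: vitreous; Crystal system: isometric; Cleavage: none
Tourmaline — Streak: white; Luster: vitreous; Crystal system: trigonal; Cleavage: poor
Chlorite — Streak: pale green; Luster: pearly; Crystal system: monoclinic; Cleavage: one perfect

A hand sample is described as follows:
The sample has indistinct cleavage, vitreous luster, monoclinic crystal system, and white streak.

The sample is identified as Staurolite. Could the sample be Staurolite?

Indistinct cleavage — is consistent with Staurolite (cleavage poor).
Vitreous luster — is consistent with Staurolite (vitreous luster).
Monoclinic crystal system — is consistent with Staurolite (monoclinic system).
White streak — is consistent with Staurolite (white streak).
All observations are consistent with the tabulated values for Staurolite.

Yes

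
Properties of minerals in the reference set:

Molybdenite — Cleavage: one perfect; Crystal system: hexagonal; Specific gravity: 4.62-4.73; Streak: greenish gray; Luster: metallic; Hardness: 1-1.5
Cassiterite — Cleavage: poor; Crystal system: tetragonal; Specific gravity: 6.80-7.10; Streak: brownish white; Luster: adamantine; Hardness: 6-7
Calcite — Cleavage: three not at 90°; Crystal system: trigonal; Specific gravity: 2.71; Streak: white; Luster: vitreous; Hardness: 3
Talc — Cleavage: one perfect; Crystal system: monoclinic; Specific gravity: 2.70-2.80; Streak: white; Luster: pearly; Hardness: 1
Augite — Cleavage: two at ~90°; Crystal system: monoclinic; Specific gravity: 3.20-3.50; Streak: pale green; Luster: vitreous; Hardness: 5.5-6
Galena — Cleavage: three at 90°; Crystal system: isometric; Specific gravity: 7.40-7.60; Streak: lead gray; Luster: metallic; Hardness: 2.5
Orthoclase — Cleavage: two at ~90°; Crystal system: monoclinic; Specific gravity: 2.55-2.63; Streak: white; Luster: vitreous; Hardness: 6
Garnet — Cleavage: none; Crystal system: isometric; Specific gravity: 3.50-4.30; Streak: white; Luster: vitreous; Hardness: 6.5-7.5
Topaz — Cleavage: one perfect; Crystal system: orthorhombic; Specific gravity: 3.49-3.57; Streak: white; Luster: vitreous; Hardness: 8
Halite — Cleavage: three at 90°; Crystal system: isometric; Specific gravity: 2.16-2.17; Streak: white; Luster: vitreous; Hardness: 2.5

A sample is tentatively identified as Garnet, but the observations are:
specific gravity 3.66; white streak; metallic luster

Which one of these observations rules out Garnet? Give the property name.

luster

Specific gravity 3.66: Garnet has SG 3.50-4.30 — consistent.
White streak: Garnet has white streak — consistent.
Metallic luster: Garnet has vitreous luster — inconsistent.
Everything matches except the luster.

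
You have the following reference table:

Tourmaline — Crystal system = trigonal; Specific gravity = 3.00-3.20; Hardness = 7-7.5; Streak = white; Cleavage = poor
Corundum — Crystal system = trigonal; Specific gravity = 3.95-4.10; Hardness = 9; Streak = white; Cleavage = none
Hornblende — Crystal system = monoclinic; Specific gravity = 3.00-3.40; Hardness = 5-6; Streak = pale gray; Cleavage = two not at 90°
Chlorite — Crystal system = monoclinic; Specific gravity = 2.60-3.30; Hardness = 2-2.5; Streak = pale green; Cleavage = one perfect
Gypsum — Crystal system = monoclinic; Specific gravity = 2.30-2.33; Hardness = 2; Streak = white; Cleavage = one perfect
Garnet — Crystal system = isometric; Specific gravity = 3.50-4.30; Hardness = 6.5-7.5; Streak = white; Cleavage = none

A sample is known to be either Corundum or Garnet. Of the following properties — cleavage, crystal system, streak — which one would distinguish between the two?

Cleavage: both none — same for both.
Crystal system: Corundum trigonal, Garnet isometric — these differ.
Streak: both white — same for both.
Only crystal system differs between Corundum and Garnet among the listed tests.

crystal system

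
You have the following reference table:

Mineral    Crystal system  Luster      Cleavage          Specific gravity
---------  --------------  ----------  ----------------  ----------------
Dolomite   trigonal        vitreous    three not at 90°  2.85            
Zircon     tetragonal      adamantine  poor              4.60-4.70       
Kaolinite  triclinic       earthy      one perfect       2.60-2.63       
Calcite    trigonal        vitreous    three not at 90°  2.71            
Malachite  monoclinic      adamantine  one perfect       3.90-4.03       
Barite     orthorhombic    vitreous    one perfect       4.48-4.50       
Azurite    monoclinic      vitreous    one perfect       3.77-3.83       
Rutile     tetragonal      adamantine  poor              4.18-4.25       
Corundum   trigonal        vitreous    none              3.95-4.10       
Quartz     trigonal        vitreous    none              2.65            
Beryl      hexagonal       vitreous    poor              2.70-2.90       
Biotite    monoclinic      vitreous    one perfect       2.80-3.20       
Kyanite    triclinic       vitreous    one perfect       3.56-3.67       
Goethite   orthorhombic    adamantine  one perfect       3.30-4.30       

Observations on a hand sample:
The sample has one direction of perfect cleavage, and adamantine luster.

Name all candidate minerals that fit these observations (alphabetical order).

Goethite, Malachite

One direction of perfect cleavage: leaves Kaolinite, Malachite, Barite, Azurite, Biotite, Kyanite, Goethite.
Adamantine luster: leaves Malachite, Goethite.
Consistent with every observation: Goethite, Malachite.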